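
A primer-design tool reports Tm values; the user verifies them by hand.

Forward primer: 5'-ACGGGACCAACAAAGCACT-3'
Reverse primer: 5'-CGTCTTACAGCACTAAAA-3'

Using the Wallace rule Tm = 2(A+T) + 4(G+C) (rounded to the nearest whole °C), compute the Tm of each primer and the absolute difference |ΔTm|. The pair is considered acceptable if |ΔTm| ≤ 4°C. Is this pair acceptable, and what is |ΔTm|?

Forward: A=8 T=1 G=4 C=6 → Tm = 2·9 + 4·10 = 58°C.
Reverse: A=7 T=4 G=2 C=5 → Tm = 2·11 + 4·7 = 50°C.
|ΔTm| = |58 − 50| = 8°C, > 4°C.

|ΔTm| = 8°C; the pair is not acceptable.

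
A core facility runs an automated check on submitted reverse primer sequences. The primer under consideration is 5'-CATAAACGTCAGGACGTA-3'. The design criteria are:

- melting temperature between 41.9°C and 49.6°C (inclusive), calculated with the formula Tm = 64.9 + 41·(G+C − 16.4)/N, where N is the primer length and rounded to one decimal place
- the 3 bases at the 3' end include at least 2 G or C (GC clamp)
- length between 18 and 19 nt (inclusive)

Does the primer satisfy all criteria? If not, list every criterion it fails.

Fails: GC clamp.

Base counts: A=7, T=3, G=4, C=4 (length 18).
Tm: Tm = 64.9 + 41·(8 − 16.4)/18 = 45.8°C ✓
GC clamp: 3' end GTA has 1 G/C, need ≥2 ✗
length: length 18 ✓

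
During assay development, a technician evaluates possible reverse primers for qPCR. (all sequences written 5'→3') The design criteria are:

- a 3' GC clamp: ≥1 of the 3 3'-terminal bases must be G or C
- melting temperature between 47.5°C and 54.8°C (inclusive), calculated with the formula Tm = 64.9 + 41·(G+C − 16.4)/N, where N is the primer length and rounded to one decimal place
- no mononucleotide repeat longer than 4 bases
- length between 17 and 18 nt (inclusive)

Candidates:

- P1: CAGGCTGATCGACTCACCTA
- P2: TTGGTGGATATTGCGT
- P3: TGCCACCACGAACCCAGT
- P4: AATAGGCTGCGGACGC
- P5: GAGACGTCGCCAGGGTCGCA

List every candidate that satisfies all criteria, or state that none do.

P1 (20 nt, A=5 T=4 G=4 C=7): 3' end CTA has 1 G/C ✓; Tm = 64.9 + 41·(11 − 16.4)/20 = 53.8°C ✓; longest run = 2 ✓; length 20, outside 17–18 ✗ — fails.
P2 (16 nt, A=2 T=7 G=6 C=1): 3' end CGT has 2 G/C ✓; Tm = 64.9 + 41·(7 − 16.4)/16 = 40.8°C, outside 47.5–54.8°C ✗; longest run = 2 ✓; length 16, outside 17–18 ✗ — fails.
P3 (18 nt, A=5 T=2 G=3 C=8): 3' end AGT has 1 G/C ✓; Tm = 64.9 + 41·(11 − 16.4)/18 = 52.6°C ✓; longest run = 3 ✓; length 18 ✓ — passes.
P4 (16 nt, A=4 T=2 G=6 C=4): 3' end CGC has 3 G/C ✓; Tm = 64.9 + 41·(10 − 16.4)/16 = 48.5°C ✓; longest run = 2 ✓; length 16, outside 17–18 ✗ — fails.
P5 (20 nt, A=4 T=2 G=8 C=6): 3' end GCA has 2 G/C ✓; Tm = 64.9 + 41·(14 − 16.4)/20 = 60.0°C, outside 47.5–54.8°C ✗; longest run = 3 ✓; length 20, outside 17–18 ✗ — fails.

P3 only.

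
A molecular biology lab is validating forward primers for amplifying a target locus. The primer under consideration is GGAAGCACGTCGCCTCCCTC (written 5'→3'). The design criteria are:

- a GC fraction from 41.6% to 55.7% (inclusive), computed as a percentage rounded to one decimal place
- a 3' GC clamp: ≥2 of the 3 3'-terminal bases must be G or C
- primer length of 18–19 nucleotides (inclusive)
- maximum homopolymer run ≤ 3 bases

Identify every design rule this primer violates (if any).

Base counts: A=3, T=3, G=5, C=9 (length 20).
GC content: GC 14/20 = 70.0%, outside 41.6–55.7% ✗
GC clamp: 3' end CTC has 2 G/C ✓
length: length 20, outside 18–19 ✗
homopolymer run: longest run = 3 ✓

Fails: GC content, length.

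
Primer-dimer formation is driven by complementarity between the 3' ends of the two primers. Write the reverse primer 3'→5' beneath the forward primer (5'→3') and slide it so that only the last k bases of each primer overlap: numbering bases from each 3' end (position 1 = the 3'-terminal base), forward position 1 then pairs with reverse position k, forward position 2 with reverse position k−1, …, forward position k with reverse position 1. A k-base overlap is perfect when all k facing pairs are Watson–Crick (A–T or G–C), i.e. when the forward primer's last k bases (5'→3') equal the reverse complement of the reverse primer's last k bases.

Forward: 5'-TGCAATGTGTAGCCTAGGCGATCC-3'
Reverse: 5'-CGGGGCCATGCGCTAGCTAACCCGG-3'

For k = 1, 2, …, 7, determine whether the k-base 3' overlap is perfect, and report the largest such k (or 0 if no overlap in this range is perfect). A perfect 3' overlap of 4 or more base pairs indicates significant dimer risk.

Last 7 bases (5'→3') — forward …GCGATCC, reverse …AACCCGG.
Reverse complement of the reverse primer's last 7 bases: CCGGGTT; its first k bases are the reverse complement of the reverse primer's last k bases, so a perfect k-base overlap needs the forward primer's last k bases to equal them.
Comparing (forward last k vs required): k=1: C vs C ✓; k=2: CC vs CC ✓; k=3: TCC vs CCG ✗; k=4: ATCC vs CCGG ✗; k=5: GATCC vs CCGGG ✗; k=6: CGATCC vs CCGGGT ✗; k=7: GCGATCC vs CCGGGTT ✗.
Perfect overlaps at k = 1, 2; the largest is 2.

Longest perfect overlap: 2 complementary base pairs; below the dimer-risk threshold (threshold 4).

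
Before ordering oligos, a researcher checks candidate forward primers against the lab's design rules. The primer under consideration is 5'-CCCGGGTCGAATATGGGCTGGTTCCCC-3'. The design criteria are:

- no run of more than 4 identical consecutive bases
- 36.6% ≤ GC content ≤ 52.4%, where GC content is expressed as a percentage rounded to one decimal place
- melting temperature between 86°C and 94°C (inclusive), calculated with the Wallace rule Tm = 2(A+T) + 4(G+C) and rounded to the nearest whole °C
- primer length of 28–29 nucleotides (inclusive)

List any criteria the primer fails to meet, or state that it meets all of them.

Base counts: A=3, T=6, G=9, C=9 (length 27).
homopolymer run: longest run = 4 ✓
GC content: GC 18/27 = 66.7%, outside 36.6–52.4% ✗
Tm: Tm = 2·9 + 4·18 = 90°C ✓
length: length 27, outside 28–29 ✗

Fails: GC content, length.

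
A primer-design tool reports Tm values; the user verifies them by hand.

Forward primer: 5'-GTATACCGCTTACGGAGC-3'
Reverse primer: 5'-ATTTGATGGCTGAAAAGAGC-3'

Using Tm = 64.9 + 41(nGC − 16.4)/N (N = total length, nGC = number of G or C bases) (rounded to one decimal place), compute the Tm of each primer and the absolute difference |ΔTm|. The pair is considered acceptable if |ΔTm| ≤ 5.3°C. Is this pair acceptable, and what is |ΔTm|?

|ΔTm| = 2.6°C; the pair is acceptable.

Forward: G+C = 10, N = 18 → Tm = 64.9 + 41·(10 − 16.4)/18 = 50.3°C.
Reverse: G+C = 8, N = 20 → Tm = 64.9 + 41·(8 − 16.4)/20 = 47.7°C.
|ΔTm| = |50.3 − 47.7| = 2.6°C, ≤ 5.3°C.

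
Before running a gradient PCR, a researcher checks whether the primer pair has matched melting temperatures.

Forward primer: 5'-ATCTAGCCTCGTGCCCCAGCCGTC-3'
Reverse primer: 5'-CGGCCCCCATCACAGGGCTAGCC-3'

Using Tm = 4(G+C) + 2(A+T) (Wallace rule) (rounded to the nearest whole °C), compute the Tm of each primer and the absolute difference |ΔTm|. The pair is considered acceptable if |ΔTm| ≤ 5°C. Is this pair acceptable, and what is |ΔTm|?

|ΔTm| = 0°C; the pair is acceptable.

Forward: A=3 T=5 G=5 C=11 → Tm = 2·8 + 4·16 = 80°C.
Reverse: A=4 T=2 G=6 C=11 → Tm = 2·6 + 4·17 = 80°C.
|ΔTm| = |80 − 80| = 0°C, ≤ 5°C.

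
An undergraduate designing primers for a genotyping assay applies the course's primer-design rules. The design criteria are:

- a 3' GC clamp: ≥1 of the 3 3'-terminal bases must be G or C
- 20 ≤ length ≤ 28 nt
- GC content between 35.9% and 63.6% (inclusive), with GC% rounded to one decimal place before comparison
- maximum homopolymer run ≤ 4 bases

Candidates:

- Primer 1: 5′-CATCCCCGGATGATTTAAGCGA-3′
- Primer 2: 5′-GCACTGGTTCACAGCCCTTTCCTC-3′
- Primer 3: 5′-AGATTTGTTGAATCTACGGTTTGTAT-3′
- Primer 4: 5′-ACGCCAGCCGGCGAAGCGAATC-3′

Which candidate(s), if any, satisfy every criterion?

Primer 1 (22 nt, A=6 T=5 G=5 C=6): 3' end CGA has 2 G/C ✓; length 22 ✓; GC 11/22 = 50.0% ✓; longest run = 4 ✓ — passes.
Primer 2 (24 nt, A=3 T=7 G=4 C=10): 3' end CTC has 2 G/C ✓; length 24 ✓; GC 14/24 = 58.3% ✓; longest run = 3 ✓ — passes.
Primer 3 (26 nt, A=6 T=12 G=6 C=2): 3' end TAT has 0 G/C, need ≥1 ✗; length 26 ✓; GC 8/26 = 30.8%, outside 35.9–63.6% ✗; longest run = 3 ✓ — fails.
Primer 4 (22 nt, A=6 T=1 G=7 C=8): 3' end ATC has 1 G/C ✓; length 22 ✓; GC 15/22 = 68.2%, outside 35.9–63.6% ✗; longest run = 2 ✓ — fails.

Primer 1 and Primer 2.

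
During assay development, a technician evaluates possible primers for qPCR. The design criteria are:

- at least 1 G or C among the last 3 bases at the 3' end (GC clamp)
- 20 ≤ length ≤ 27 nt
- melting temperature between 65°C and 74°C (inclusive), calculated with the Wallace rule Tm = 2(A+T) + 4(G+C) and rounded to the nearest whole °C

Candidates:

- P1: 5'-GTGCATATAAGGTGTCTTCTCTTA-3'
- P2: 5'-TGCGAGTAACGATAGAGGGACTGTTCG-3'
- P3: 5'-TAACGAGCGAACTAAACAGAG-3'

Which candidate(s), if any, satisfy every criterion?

P1 (24 nt, A=5 T=10 G=5 C=4): 3' end TTA has 0 G/C, need ≥1 ✗; length 24 ✓; Tm = 2·15 + 4·9 = 66°C ✓ — fails.
P2 (27 nt, A=7 T=6 G=10 C=4): 3' end TCG has 2 G/C ✓; length 27 ✓; Tm = 2·13 + 4·14 = 82°C, outside 65–74°C ✗ — fails.
P3 (21 nt, A=10 T=2 G=5 C=4): 3' end GAG has 2 G/C ✓; length 21 ✓; Tm = 2·12 + 4·9 = 60°C, outside 65–74°C ✗ — fails.

None of the candidates satisfy all criteria.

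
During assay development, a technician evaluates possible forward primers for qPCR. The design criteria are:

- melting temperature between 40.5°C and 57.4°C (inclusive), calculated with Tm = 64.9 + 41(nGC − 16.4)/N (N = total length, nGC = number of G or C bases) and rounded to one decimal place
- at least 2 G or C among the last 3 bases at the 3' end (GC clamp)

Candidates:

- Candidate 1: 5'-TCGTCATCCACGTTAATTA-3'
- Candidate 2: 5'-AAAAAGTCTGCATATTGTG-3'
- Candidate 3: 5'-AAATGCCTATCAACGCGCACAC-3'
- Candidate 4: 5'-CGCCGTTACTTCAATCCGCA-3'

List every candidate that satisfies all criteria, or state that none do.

Candidate 2, Candidate 3 and Candidate 4.

Candidate 1 (19 nt, A=5 T=7 G=2 C=5): Tm = 64.9 + 41·(7 − 16.4)/19 = 44.6°C ✓; 3' end TTA has 0 G/C, need ≥2 ✗ — fails.
Candidate 2 (19 nt, A=7 T=6 G=4 C=2): Tm = 64.9 + 41·(6 − 16.4)/19 = 42.5°C ✓; 3' end GTG has 2 G/C ✓ — passes.
Candidate 3 (22 nt, A=8 T=3 G=3 C=8): Tm = 64.9 + 41·(11 − 16.4)/22 = 54.8°C ✓; 3' end CAC has 2 G/C ✓ — passes.
Candidate 4 (20 nt, A=4 T=5 G=3 C=8): Tm = 64.9 + 41·(11 − 16.4)/20 = 53.8°C ✓; 3' end GCA has 2 G/C ✓ — passes.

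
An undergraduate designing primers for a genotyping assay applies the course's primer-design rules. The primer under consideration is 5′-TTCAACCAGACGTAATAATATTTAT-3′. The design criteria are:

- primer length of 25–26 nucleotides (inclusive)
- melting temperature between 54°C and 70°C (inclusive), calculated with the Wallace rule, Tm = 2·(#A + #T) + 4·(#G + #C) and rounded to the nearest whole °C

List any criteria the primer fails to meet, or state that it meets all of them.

Meets all criteria.

Base counts: A=10, T=9, G=2, C=4 (length 25).
length: length 25 ✓
Tm: Tm = 2·19 + 4·6 = 62°C ✓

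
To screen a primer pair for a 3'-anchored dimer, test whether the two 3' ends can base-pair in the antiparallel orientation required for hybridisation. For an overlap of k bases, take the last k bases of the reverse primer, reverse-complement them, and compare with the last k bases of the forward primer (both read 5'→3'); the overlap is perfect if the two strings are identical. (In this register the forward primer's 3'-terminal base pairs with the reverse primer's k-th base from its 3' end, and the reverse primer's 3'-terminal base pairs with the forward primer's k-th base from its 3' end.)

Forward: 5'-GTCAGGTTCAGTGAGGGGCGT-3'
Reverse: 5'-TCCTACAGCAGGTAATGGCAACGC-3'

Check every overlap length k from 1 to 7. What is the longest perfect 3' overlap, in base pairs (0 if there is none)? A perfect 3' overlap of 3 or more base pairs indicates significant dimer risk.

Longest perfect overlap: 4 complementary base pairs; significant dimer risk (threshold 3).

Last 7 bases (5'→3') — forward …GGGGCGT, reverse …GCAACGC.
Reverse complement of the reverse primer's last 7 bases: GCGTTGC; its first k bases are the reverse complement of the reverse primer's last k bases, so a perfect k-base overlap needs the forward primer's last k bases to equal them.
Comparing (forward last k vs required): k=1: T vs G ✗; k=2: GT vs GC ✗; k=3: CGT vs GCG ✗; k=4: GCGT vs GCGT ✓; k=5: GGCGT vs GCGTT ✗; k=6: GGGCGT vs GCGTTG ✗; k=7: GGGGCGT vs GCGTTGC ✗.
Only k = 4 is perfect, so the longest perfect 3' overlap is 4.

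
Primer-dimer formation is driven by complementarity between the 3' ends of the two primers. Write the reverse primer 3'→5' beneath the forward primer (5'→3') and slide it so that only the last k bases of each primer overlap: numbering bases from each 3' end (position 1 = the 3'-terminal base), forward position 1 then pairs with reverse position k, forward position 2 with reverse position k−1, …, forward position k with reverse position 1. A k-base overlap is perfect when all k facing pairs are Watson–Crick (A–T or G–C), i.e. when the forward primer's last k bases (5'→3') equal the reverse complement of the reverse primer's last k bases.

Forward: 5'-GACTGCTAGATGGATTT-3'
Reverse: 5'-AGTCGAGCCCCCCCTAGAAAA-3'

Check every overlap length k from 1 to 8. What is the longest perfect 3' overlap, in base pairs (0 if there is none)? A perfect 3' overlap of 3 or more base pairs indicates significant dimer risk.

Longest perfect overlap: 3 complementary base pairs; significant dimer risk (threshold 3).

Last 8 bases (5'→3') — forward …ATGGATTT, reverse …CTAGAAAA.
Reverse complement of the reverse primer's last 8 bases: TTTTCTAG; its first k bases are the reverse complement of the reverse primer's last k bases, so a perfect k-base overlap needs the forward primer's last k bases to equal them.
Comparing (forward last k vs required): k=1: T vs T ✓; k=2: TT vs TT ✓; k=3: TTT vs TTT ✓; k=4: ATTT vs TTTT ✗; k=5: GATTT vs TTTTC ✗; k=6: GGATTT vs TTTTCT ✗; k=7: TGGATTT vs TTTTCTA ✗; k=8: ATGGATTT vs TTTTCTAG ✗.
Perfect overlaps at k = 1, 2, 3; the largest is 3.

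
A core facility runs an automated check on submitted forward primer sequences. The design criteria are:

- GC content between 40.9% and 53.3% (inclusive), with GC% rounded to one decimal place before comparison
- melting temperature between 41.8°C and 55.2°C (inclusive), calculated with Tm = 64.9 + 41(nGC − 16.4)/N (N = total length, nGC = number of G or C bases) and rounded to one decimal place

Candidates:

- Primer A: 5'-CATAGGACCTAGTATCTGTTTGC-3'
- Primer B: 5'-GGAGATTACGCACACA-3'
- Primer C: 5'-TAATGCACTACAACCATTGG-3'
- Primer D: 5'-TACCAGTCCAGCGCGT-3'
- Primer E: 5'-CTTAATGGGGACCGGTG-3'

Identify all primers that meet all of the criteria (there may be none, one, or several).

Primer A and Primer B.

Primer A (23 nt, A=5 T=8 G=5 C=5): GC 10/23 = 43.5% ✓; Tm = 64.9 + 41·(10 − 16.4)/23 = 53.5°C ✓ — passes.
Primer B (16 nt, A=6 T=2 G=4 C=4): GC 8/16 = 50.0% ✓; Tm = 64.9 + 41·(8 − 16.4)/16 = 43.4°C ✓ — passes.
Primer C (20 nt, A=7 T=5 G=3 C=5): GC 8/20 = 40.0%, outside 40.9–53.3% ✗; Tm = 64.9 + 41·(8 − 16.4)/20 = 47.7°C ✓ — fails.
Primer D (16 nt, A=3 T=3 G=4 C=6): GC 10/16 = 62.5%, outside 40.9–53.3% ✗; Tm = 64.9 + 41·(10 − 16.4)/16 = 48.5°C ✓ — fails.
Primer E (17 nt, A=3 T=4 G=7 C=3): GC 10/17 = 58.8%, outside 40.9–53.3% ✗; Tm = 64.9 + 41·(10 − 16.4)/17 = 49.5°C ✓ — fails.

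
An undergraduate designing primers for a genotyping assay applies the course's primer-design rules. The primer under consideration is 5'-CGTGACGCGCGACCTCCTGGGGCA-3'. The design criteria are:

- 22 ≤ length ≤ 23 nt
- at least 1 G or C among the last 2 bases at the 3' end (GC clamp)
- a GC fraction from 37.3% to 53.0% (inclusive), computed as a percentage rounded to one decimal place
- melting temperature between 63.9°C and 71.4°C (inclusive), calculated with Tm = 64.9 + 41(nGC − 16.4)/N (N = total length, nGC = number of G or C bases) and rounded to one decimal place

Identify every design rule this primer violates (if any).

Base counts: A=3, T=3, G=9, C=9 (length 24).
length: length 24, outside 22–23 ✗
GC clamp: 3' end CA has 1 G/C ✓
GC content: GC 18/24 = 75.0%, outside 37.3–53.0% ✗
Tm: Tm = 64.9 + 41·(18 − 16.4)/24 = 67.6°C ✓

Fails: length, GC content.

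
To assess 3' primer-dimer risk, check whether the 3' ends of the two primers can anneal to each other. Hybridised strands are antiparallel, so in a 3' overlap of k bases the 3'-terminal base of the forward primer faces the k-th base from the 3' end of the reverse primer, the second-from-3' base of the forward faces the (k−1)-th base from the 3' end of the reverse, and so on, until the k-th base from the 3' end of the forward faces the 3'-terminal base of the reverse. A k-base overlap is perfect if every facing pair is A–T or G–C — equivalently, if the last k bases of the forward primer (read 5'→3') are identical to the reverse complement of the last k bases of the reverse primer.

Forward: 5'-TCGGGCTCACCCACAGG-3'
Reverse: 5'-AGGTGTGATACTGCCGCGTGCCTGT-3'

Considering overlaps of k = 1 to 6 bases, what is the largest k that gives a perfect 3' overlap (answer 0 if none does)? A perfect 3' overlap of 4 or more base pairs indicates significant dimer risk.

Last 6 bases (5'→3') — forward …CACAGG, reverse …GCCTGT.
Reverse complement of the reverse primer's last 6 bases: ACAGGC; its first k bases are the reverse complement of the reverse primer's last k bases, so a perfect k-base overlap needs the forward primer's last k bases to equal them.
Comparing (forward last k vs required): k=1: G vs A ✗; k=2: GG vs AC ✗; k=3: AGG vs ACA ✗; k=4: CAGG vs ACAG ✗; k=5: ACAGG vs ACAGG ✓; k=6: CACAGG vs ACAGGC ✗.
Only k = 5 is perfect, so the longest perfect 3' overlap is 5.

Longest perfect overlap: 5 complementary base pairs; significant dimer risk (threshold 4).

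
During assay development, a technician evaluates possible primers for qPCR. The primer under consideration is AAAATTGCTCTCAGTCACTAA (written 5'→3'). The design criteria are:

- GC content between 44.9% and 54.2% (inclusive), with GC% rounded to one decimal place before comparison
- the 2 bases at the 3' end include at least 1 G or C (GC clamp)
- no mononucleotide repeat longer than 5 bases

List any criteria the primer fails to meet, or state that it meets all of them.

Base counts: A=8, T=6, G=2, C=5 (length 21).
GC content: GC 7/21 = 33.3%, outside 44.9–54.2% ✗
GC clamp: 3' end AA has 0 G/C, need ≥1 ✗
homopolymer run: longest run = 4 ✓

Fails: GC content, GC clamp.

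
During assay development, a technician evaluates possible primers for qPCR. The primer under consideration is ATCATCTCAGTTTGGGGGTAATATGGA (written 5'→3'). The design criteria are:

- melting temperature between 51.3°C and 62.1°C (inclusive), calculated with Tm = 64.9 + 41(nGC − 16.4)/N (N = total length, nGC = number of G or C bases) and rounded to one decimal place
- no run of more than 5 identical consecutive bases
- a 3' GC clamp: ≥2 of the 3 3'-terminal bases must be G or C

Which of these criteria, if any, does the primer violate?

Meets all criteria.

Base counts: A=7, T=9, G=8, C=3 (length 27).
Tm: Tm = 64.9 + 41·(11 − 16.4)/27 = 56.7°C ✓
homopolymer run: longest run = 5 ✓
GC clamp: 3' end GGA has 2 G/C ✓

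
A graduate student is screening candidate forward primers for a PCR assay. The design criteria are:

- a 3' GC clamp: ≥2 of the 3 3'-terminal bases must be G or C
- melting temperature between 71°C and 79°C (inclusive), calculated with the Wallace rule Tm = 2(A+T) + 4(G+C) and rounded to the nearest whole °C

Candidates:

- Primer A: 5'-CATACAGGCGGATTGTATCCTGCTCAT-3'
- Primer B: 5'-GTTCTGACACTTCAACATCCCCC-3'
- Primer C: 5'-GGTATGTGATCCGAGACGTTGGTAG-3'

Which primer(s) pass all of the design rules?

None of the candidates satisfy all criteria.

Primer A (27 nt, A=6 T=8 G=6 C=7): 3' end CAT has 1 G/C, need ≥2 ✗; Tm = 2·14 + 4·13 = 80°C, outside 71–79°C ✗ — fails.
Primer B (23 nt, A=5 T=6 G=2 C=10): 3' end CCC has 3 G/C ✓; Tm = 2·11 + 4·12 = 70°C, outside 71–79°C ✗ — fails.
Primer C (25 nt, A=5 T=7 G=10 C=3): 3' end TAG has 1 G/C, need ≥2 ✗; Tm = 2·12 + 4·13 = 76°C ✓ — fails.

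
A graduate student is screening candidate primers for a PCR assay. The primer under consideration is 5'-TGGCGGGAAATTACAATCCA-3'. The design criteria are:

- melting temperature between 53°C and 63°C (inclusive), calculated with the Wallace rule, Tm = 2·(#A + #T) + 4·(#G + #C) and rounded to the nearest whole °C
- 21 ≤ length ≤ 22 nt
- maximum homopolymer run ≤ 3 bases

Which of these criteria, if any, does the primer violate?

Base counts: A=7, T=4, G=5, C=4 (length 20).
Tm: Tm = 2·11 + 4·9 = 58°C ✓
length: length 20, outside 21–22 ✗
homopolymer run: longest run = 3 ✓

Fails: length.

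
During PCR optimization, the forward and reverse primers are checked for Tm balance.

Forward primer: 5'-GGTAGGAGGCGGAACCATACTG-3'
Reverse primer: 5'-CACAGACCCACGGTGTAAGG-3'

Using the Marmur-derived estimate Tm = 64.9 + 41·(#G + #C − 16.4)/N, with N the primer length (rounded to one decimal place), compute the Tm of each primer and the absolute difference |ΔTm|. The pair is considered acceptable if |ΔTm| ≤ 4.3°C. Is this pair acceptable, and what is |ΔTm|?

|ΔTm| = 2.7°C; the pair is acceptable.

Forward: G+C = 13, N = 22 → Tm = 64.9 + 41·(13 − 16.4)/22 = 58.6°C.
Reverse: G+C = 12, N = 20 → Tm = 64.9 + 41·(12 − 16.4)/20 = 55.9°C.
|ΔTm| = |58.6 − 55.9| = 2.7°C, ≤ 4.3°C.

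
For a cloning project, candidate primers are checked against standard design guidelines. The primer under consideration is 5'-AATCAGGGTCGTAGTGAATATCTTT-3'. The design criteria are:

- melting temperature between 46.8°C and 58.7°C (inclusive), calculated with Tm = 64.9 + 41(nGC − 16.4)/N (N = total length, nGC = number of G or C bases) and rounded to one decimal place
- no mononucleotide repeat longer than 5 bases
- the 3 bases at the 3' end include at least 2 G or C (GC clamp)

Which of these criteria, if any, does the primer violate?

Base counts: A=7, T=9, G=6, C=3 (length 25).
Tm: Tm = 64.9 + 41·(9 − 16.4)/25 = 52.8°C ✓
homopolymer run: longest run = 3 ✓
GC clamp: 3' end TTT has 0 G/C, need ≥2 ✗

Fails: GC clamp.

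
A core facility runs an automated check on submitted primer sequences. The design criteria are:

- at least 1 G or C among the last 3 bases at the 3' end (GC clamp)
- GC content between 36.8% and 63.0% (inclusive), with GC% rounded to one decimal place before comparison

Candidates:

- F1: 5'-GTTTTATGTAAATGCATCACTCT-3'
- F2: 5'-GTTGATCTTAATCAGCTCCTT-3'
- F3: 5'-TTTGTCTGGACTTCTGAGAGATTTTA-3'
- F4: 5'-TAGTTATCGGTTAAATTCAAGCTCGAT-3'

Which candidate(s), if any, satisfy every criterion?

F2 only.

F1 (23 nt, A=6 T=10 G=3 C=4): 3' end TCT has 1 G/C ✓; GC 7/23 = 30.4%, outside 36.8–63.0% ✗ — fails.
F2 (21 nt, A=4 T=9 G=3 C=5): 3' end CTT has 1 G/C ✓; GC 8/21 = 38.1% ✓ — passes.
F3 (26 nt, A=5 T=12 G=6 C=3): 3' end TTA has 0 G/C, need ≥1 ✗; GC 9/26 = 34.6%, outside 36.8–63.0% ✗ — fails.
F4 (27 nt, A=8 T=10 G=5 C=4): 3' end GAT has 1 G/C ✓; GC 9/27 = 33.3%, outside 36.8–63.0% ✗ — fails.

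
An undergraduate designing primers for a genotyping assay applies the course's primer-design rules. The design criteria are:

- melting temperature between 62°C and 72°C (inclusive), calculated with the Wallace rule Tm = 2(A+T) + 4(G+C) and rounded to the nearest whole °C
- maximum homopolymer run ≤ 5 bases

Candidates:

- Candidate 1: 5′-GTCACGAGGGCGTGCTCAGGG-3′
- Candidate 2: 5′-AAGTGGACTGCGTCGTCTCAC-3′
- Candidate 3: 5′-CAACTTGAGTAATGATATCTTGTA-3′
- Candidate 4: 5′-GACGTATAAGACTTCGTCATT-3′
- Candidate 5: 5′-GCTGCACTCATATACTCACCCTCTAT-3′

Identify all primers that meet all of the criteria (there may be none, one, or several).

Candidate 1, Candidate 2 and Candidate 3.

Candidate 1 (21 nt, A=3 T=3 G=10 C=5): Tm = 2·6 + 4·15 = 72°C ✓; longest run = 3 ✓ — passes.
Candidate 2 (21 nt, A=4 T=5 G=6 C=6): Tm = 2·9 + 4·12 = 66°C ✓; longest run = 2 ✓ — passes.
Candidate 3 (24 nt, A=8 T=9 G=4 C=3): Tm = 2·17 + 4·7 = 62°C ✓; longest run = 2 ✓ — passes.
Candidate 4 (21 nt, A=6 T=7 G=4 C=4): Tm = 2·13 + 4·8 = 58°C, outside 62–72°C ✗; longest run = 2 ✓ — fails.
Candidate 5 (26 nt, A=6 T=8 G=2 C=10): Tm = 2·14 + 4·12 = 76°C, outside 62–72°C ✗; longest run = 3 ✓ — fails.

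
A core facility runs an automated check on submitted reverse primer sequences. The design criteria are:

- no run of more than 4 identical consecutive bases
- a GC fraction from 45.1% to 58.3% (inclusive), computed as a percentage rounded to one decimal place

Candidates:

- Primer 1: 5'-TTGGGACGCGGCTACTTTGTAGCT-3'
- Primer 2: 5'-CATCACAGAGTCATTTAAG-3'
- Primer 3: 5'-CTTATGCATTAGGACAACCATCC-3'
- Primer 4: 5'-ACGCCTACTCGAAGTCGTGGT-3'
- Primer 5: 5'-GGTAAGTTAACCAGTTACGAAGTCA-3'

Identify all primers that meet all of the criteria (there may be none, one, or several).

Primer 1 and Primer 4.

Primer 1 (24 nt, A=3 T=8 G=8 C=5): longest run = 3 ✓; GC 13/24 = 54.2% ✓ — passes.
Primer 2 (19 nt, A=7 T=5 G=3 C=4): longest run = 3 ✓; GC 7/19 = 36.8%, outside 45.1–58.3% ✗ — fails.
Primer 3 (23 nt, A=7 T=6 G=3 C=7): longest run = 2 ✓; GC 10/23 = 43.5%, outside 45.1–58.3% ✗ — fails.
Primer 4 (21 nt, A=4 T=5 G=6 C=6): longest run = 2 ✓; GC 12/21 = 57.1% ✓ — passes.
Primer 5 (25 nt, A=9 T=6 G=6 C=4): longest run = 2 ✓; GC 10/25 = 40.0%, outside 45.1–58.3% ✗ — fails.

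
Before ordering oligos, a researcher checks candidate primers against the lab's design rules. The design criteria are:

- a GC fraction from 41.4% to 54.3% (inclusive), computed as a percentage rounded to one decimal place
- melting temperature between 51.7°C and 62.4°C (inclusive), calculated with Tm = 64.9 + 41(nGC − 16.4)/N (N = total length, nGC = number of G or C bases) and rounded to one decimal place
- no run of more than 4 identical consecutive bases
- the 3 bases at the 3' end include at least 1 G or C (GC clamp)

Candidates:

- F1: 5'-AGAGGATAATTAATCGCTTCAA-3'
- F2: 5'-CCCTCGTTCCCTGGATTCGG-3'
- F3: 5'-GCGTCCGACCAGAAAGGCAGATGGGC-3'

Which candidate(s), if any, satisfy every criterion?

None of the candidates satisfy all criteria.

F1 (22 nt, A=9 T=6 G=4 C=3): GC 7/22 = 31.8%, outside 41.4–54.3% ✗; Tm = 64.9 + 41·(7 − 16.4)/22 = 47.4°C, outside 51.7–62.4°C ✗; longest run = 2 ✓; 3' end CAA has 1 G/C ✓ — fails.
F2 (20 nt, A=1 T=6 G=5 C=8): GC 13/20 = 65.0%, outside 41.4–54.3% ✗; Tm = 64.9 + 41·(13 − 16.4)/20 = 57.9°C ✓; longest run = 3 ✓; 3' end CGG has 3 G/C ✓ — fails.
F3 (26 nt, A=7 T=2 G=10 C=7): GC 17/26 = 65.4%, outside 41.4–54.3% ✗; Tm = 64.9 + 41·(17 − 16.4)/26 = 65.8°C, outside 51.7–62.4°C ✗; longest run = 3 ✓; 3' end GGC has 3 G/C ✓ — fails.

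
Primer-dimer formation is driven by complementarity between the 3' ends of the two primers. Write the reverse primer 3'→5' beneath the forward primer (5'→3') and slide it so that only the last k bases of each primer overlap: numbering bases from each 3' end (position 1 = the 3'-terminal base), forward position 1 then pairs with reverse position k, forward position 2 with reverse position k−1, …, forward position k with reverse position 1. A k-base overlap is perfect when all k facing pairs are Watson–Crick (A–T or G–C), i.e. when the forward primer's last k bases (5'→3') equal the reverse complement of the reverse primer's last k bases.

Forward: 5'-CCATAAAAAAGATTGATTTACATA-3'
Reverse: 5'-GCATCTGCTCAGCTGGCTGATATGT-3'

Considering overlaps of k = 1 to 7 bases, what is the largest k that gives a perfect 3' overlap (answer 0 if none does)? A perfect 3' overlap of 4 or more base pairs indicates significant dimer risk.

Last 7 bases (5'→3') — forward …TTACATA, reverse …GATATGT.
Reverse complement of the reverse primer's last 7 bases: ACATATC; its first k bases are the reverse complement of the reverse primer's last k bases, so a perfect k-base overlap needs the forward primer's last k bases to equal them.
Comparing (forward last k vs required): k=1: A vs A ✓; k=2: TA vs AC ✗; k=3: ATA vs ACA ✗; k=4: CATA vs ACAT ✗; k=5: ACATA vs ACATA ✓; k=6: TACATA vs ACATAT ✗; k=7: TTACATA vs ACATATC ✗.
Perfect overlaps at k = 1, 5; the largest is 5.

Longest perfect overlap: 5 complementary base pairs; significant dimer risk (threshold 4).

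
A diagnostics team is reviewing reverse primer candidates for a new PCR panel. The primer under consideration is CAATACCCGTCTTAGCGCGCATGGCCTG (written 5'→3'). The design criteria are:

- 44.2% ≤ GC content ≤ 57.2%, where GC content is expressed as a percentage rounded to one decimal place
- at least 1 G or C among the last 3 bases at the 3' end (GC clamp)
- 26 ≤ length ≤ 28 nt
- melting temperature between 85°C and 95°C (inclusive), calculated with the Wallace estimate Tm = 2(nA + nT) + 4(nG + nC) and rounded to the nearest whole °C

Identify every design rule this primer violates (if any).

Base counts: A=5, T=6, G=7, C=10 (length 28).
GC content: GC 17/28 = 60.7%, outside 44.2–57.2% ✗
GC clamp: 3' end CTG has 2 G/C ✓
length: length 28 ✓
Tm: Tm = 2·11 + 4·17 = 90°C ✓

Fails: GC content.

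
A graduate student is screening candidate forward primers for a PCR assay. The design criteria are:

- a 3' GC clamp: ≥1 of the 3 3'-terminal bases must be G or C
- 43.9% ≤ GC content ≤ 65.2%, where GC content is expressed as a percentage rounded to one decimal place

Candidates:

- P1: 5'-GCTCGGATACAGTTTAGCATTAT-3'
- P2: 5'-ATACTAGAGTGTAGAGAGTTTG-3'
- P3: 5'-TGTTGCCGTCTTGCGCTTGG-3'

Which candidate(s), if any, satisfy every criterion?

P1 (23 nt, A=6 T=8 G=5 C=4): 3' end TAT has 0 G/C, need ≥1 ✗; GC 9/23 = 39.1%, outside 43.9–65.2% ✗ — fails.
P2 (22 nt, A=7 T=7 G=7 C=1): 3' end TTG has 1 G/C ✓; GC 8/22 = 36.4%, outside 43.9–65.2% ✗ — fails.
P3 (20 nt, A=0 T=8 G=7 C=5): 3' end TGG has 2 G/C ✓; GC 12/20 = 60.0% ✓ — passes.

P3 only.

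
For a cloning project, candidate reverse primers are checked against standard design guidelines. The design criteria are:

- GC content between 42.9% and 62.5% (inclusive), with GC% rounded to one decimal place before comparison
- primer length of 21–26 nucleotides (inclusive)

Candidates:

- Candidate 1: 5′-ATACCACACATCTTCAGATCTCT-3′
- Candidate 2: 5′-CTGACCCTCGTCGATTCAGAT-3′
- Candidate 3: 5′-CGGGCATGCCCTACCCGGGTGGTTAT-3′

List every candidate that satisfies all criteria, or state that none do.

Candidate 2 only.

Candidate 1 (23 nt, A=7 T=7 G=1 C=8): GC 9/23 = 39.1%, outside 42.9–62.5% ✗; length 23 ✓ — fails.
Candidate 2 (21 nt, A=4 T=6 G=4 C=7): GC 11/21 = 52.4% ✓; length 21 ✓ — passes.
Candidate 3 (26 nt, A=3 T=6 G=9 C=8): GC 17/26 = 65.4%, outside 42.9–62.5% ✗; length 26 ✓ — fails.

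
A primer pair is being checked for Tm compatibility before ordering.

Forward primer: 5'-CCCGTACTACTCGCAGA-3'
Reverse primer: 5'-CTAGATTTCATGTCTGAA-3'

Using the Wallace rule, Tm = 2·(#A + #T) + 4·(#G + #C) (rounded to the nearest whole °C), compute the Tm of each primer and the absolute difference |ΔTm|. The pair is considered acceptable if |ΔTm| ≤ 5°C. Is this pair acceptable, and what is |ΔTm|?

|ΔTm| = 6°C; the pair is not acceptable.

Forward: A=4 T=3 G=3 C=7 → Tm = 2·7 + 4·10 = 54°C.
Reverse: A=5 T=7 G=3 C=3 → Tm = 2·12 + 4·6 = 48°C.
|ΔTm| = |54 − 48| = 6°C, > 5°C.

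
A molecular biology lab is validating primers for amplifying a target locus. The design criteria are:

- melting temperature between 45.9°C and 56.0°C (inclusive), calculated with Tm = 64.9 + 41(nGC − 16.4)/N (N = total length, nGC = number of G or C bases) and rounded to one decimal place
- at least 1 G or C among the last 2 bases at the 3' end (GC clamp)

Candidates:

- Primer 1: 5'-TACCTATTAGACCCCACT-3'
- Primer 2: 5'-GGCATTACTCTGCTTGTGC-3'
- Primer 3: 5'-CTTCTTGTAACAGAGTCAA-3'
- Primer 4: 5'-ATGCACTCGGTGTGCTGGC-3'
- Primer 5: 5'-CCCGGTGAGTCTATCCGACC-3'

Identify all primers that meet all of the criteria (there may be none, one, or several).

Primer 2 and Primer 4.

Primer 1 (18 nt, A=5 T=5 G=1 C=7): Tm = 64.9 + 41·(8 − 16.4)/18 = 45.8°C, outside 45.9–56.0°C ✗; 3' end CT has 1 G/C ✓ — fails.
Primer 2 (19 nt, A=2 T=7 G=5 C=5): Tm = 64.9 + 41·(10 − 16.4)/19 = 51.1°C ✓; 3' end GC has 2 G/C ✓ — passes.
Primer 3 (19 nt, A=6 T=6 G=3 C=4): Tm = 64.9 + 41·(7 − 16.4)/19 = 44.6°C, outside 45.9–56.0°C ✗; 3' end AA has 0 G/C, need ≥1 ✗ — fails.
Primer 4 (19 nt, A=2 T=5 G=7 C=5): Tm = 64.9 + 41·(12 − 16.4)/19 = 55.4°C ✓; 3' end GC has 2 G/C ✓ — passes.
Primer 5 (20 nt, A=3 T=4 G=5 C=8): Tm = 64.9 + 41·(13 − 16.4)/20 = 57.9°C, outside 45.9–56.0°C ✗; 3' end CC has 2 G/C ✓ — fails.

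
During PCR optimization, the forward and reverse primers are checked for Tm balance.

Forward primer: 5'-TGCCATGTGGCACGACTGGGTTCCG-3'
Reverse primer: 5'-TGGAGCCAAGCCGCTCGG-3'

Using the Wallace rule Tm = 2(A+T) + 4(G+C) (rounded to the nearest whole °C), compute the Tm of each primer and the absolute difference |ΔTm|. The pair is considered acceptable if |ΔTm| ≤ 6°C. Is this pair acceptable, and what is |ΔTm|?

Forward: A=3 T=6 G=9 C=7 → Tm = 2·9 + 4·16 = 82°C.
Reverse: A=3 T=2 G=7 C=6 → Tm = 2·5 + 4·13 = 62°C.
|ΔTm| = |82 − 62| = 20°C, > 6°C.

|ΔTm| = 20°C; the pair is not acceptable.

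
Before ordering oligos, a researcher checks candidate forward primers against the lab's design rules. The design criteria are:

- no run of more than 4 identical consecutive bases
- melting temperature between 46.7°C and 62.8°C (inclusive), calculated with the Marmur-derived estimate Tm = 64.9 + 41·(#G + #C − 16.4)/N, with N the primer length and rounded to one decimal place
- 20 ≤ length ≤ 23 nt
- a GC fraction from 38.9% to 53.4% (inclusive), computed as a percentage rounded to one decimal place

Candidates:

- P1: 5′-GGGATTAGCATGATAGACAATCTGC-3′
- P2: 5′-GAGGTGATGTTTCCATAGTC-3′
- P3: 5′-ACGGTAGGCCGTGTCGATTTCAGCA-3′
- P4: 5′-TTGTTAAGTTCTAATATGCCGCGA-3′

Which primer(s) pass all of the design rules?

P1 (25 nt, A=8 T=6 G=7 C=4): longest run = 3 ✓; Tm = 64.9 + 41·(11 − 16.4)/25 = 56.0°C ✓; length 25, outside 20–23 ✗; GC 11/25 = 44.0% ✓ — fails.
P2 (20 nt, A=4 T=7 G=6 C=3): longest run = 3 ✓; Tm = 64.9 + 41·(9 − 16.4)/20 = 49.7°C ✓; length 20 ✓; GC 9/20 = 45.0% ✓ — passes.
P3 (25 nt, A=5 T=6 G=8 C=6): longest run = 3 ✓; Tm = 64.9 + 41·(14 − 16.4)/25 = 61.0°C ✓; length 25, outside 20–23 ✗; GC 14/25 = 56.0%, outside 38.9–53.4% ✗ — fails.
P4 (24 nt, A=6 T=9 G=5 C=4): longest run = 2 ✓; Tm = 64.9 + 41·(9 − 16.4)/24 = 52.3°C ✓; length 24, outside 20–23 ✗; GC 9/24 = 37.5%, outside 38.9–53.4% ✗ — fails.

P2 only.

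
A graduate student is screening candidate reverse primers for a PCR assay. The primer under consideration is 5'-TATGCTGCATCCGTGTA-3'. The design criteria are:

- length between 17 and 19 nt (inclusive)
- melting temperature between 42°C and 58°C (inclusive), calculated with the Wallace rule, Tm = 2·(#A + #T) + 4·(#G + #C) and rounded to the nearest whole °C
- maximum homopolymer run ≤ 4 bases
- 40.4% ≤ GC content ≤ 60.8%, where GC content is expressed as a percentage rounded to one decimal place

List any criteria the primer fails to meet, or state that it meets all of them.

Base counts: A=3, T=6, G=4, C=4 (length 17).
length: length 17 ✓
Tm: Tm = 2·9 + 4·8 = 50°C ✓
homopolymer run: longest run = 2 ✓
GC content: GC 8/17 = 47.1% ✓

Meets all criteria.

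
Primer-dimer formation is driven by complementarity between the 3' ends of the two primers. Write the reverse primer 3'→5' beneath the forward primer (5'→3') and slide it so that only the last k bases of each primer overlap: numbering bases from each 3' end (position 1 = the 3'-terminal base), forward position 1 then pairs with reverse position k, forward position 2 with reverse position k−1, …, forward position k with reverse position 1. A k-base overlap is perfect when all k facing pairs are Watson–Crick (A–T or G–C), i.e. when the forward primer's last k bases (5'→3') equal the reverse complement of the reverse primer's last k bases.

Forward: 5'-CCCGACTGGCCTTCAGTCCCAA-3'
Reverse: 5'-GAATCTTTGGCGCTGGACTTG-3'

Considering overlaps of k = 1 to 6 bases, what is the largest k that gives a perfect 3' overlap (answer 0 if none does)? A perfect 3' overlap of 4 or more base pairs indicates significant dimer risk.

Last 6 bases (5'→3') — forward …TCCCAA, reverse …GACTTG.
Reverse complement of the reverse primer's last 6 bases: CAAGTC; its first k bases are the reverse complement of the reverse primer's last k bases, so a perfect k-base overlap needs the forward primer's last k bases to equal them.
Comparing (forward last k vs required): k=1: A vs C ✗; k=2: AA vs CA ✗; k=3: CAA vs CAA ✓; k=4: CCAA vs CAAG ✗; k=5: CCCAA vs CAAGT ✗; k=6: TCCCAA vs CAAGTC ✗.
Only k = 3 is perfect, so the longest perfect 3' overlap is 3.

Longest perfect overlap: 3 complementary base pairs; below the dimer-risk threshold (threshold 4).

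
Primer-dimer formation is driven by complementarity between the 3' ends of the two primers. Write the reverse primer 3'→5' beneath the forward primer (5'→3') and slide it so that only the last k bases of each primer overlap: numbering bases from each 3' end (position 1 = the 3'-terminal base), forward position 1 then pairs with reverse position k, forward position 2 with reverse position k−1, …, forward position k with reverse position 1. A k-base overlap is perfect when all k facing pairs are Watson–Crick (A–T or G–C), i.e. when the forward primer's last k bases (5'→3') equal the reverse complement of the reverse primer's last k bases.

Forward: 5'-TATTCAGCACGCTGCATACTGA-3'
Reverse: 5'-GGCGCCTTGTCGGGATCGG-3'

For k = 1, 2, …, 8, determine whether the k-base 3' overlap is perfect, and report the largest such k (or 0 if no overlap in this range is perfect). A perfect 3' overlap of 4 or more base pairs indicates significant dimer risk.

Last 8 bases (5'→3') — forward …CATACTGA, reverse …GGGATCGG.
Reverse complement of the reverse primer's last 8 bases: CCGATCCC; its first k bases are the reverse complement of the reverse primer's last k bases, so a perfect k-base overlap needs the forward primer's last k bases to equal them.
Comparing (forward last k vs required): k=1: A vs C ✗; k=2: GA vs CC ✗; k=3: TGA vs CCG ✗; k=4: CTGA vs CCGA ✗; k=5: ACTGA vs CCGAT ✗; k=6: TACTGA vs CCGATC ✗; k=7: ATACTGA vs CCGATCC ✗; k=8: CATACTGA vs CCGATCCC ✗.
No overlap length from 1 to 8 is perfect, so the longest perfect 3' overlap is 0.

Longest perfect overlap: 0 complementary base pairs; below the dimer-risk threshold (threshold 4).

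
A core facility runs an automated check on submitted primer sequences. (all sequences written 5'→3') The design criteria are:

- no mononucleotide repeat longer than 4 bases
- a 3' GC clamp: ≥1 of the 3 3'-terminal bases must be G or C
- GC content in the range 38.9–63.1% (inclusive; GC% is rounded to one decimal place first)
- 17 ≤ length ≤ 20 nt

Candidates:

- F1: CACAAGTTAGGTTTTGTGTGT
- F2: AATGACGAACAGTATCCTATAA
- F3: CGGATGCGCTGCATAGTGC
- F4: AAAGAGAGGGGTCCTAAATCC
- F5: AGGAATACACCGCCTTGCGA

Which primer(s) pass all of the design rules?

F5 only.

F1 (21 nt, A=4 T=9 G=6 C=2): longest run = 4 ✓; 3' end TGT has 1 G/C ✓; GC 8/21 = 38.1%, outside 38.9–63.1% ✗; length 21, outside 17–20 ✗ — fails.
F2 (22 nt, A=10 T=5 G=3 C=4): longest run = 2 ✓; 3' end TAA has 0 G/C, need ≥1 ✗; GC 7/22 = 31.8%, outside 38.9–63.1% ✗; length 22, outside 17–20 ✗ — fails.
F3 (19 nt, A=3 T=4 G=7 C=5): longest run = 2 ✓; 3' end TGC has 2 G/C ✓; GC 12/19 = 63.2%, outside 38.9–63.1% ✗; length 19 ✓ — fails.
F4 (21 nt, A=8 T=3 G=6 C=4): longest run = 4 ✓; 3' end TCC has 2 G/C ✓; GC 10/21 = 47.6% ✓; length 21, outside 17–20 ✗ — fails.
F5 (20 nt, A=6 T=3 G=5 C=6): longest run = 2 ✓; 3' end CGA has 2 G/C ✓; GC 11/20 = 55.0% ✓; length 20 ✓ — passes.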